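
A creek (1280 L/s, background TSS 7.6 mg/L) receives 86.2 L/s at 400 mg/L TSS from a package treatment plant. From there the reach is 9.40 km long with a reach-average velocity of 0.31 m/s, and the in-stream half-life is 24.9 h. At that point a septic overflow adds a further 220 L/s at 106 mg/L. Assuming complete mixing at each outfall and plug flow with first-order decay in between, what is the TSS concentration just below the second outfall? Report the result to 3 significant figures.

Mass balance: C = (1280·7.600 + 86.20·400.0) / 1366 = 44210/1366 = 32.36 mg/L; combined flow 1366 L/s.
Travel time t = 9.40·1000 / 0.31 = 30320 s = 8.423 h.
Half-life 24.9 h → k = ln 2 / 24.9 = 0.02784 h⁻¹ = 0.6681 d⁻¹.
First-order decay: C = 32.36·exp(−k·t) = 32.36·0.7910 = 25.60 mg/L.
At the second outfall, C = (1366·25.60 + 220.0·106.0) / (1366 + 220.0) = 36.75 mg/L.

36.7 mg/L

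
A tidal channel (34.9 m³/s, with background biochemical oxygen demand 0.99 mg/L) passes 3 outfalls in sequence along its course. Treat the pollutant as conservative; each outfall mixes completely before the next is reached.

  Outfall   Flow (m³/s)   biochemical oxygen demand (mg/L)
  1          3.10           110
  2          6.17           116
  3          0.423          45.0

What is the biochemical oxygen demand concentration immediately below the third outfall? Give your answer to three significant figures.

24.9 mg/L

Below outfall 1: Q → 38.00 m³/s, C = (34.90·0.9900 + 3.100·110.0)/38.00 = 9.883 mg/L.
Below outfall 2: Q → 44.17 m³/s, C = (38.00·9.883 + 6.170·116.0)/44.17 = 24.71 mg/L.
Below outfall 3: Q → 44.59 m³/s, C = (44.17·24.71 + 0.4230·45.00)/44.59 = 24.90 mg/L.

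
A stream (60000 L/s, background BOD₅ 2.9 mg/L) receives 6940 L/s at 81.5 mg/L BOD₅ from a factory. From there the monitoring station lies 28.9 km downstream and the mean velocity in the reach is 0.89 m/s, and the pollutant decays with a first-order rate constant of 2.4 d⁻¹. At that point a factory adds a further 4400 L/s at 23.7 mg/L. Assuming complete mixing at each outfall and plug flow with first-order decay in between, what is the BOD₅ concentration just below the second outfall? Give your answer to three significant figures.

After mixing, C = (60000·2.900 + 6940·81.50) / 66940 = 739600/66940 = 11.05 mg/L; combined flow 66940 L/s.
Travel time t = 28.9·1000 / 0.89 = 32470 s = 9.020 h.
Applying C = C₀e^(−kt): 11.05 × 0.4058 = 4.483 mg/L.
At the second outfall, C = (66940·4.483 + 4400·23.70) / (66940 + 4400) = 5.668 mg/L.

5.67 mg/L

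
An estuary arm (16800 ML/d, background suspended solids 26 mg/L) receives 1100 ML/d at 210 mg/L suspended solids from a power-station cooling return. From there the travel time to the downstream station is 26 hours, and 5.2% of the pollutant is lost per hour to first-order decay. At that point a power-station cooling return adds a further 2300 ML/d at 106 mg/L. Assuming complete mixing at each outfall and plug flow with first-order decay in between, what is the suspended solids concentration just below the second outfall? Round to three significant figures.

20.3 mg/L

Conservation of mass: C = (16800·26.00 + 1100·210.0) / 17900 = 667800/17900 = 37.31 mg/L; combined flow 17900 ML/d.
5.2%/h lost → k = −ln(1 − 0.052) = 0.05340 h⁻¹.
Applying C = C₀e^(−kt): 37.31 × 0.2495 = 9.307 mg/L.
At the second outfall, C = (17900·9.307 + 2300·106.0) / (17900 + 2300) = 20.32 mg/L.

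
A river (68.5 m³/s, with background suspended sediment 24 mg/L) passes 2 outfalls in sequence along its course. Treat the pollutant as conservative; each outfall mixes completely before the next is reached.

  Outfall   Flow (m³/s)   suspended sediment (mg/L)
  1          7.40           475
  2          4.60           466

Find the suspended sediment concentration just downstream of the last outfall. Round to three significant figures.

90.7 mg/L

After outfall 1: Q = 68.50 + 7.400 = 75.90 m³/s; C = (68.50·24.00 + 7.400·475.0)/75.90 = 67.97 mg/L.
After outfall 2: Q = 75.90 + 4.600 = 80.50 m³/s; C = (75.90·67.97 + 4.600·466.0)/80.50 = 90.72 mg/L.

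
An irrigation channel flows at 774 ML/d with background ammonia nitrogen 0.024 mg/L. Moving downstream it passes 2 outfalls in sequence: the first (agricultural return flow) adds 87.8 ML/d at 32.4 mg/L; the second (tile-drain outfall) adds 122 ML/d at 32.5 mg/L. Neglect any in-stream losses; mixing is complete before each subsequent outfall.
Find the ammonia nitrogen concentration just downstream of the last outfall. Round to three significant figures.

Outfall 1: combined Q = 861.8 ML/d; C = (774.0·0.02400 + 87.80·32.40)/861.8 = 3.322 mg/L.
Outfall 2: combined Q = 983.8 ML/d; C = (861.8·3.322 + 122.0·32.50)/983.8 = 6.941 mg/L.

6.94 mg/L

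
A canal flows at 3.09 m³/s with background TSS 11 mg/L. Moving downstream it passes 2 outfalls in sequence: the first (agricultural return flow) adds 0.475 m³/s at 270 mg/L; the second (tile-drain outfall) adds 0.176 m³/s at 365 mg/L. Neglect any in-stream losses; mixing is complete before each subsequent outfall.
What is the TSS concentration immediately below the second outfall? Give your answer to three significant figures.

Below outfall 1: Q → 3.565 m³/s, C = (3.090·11.00 + 0.4750·270.0)/3.565 = 45.51 mg/L.
Below outfall 2: Q → 3.741 m³/s, C = (3.565·45.51 + 0.1760·365.0)/3.741 = 60.54 mg/L.

60.5 mg/L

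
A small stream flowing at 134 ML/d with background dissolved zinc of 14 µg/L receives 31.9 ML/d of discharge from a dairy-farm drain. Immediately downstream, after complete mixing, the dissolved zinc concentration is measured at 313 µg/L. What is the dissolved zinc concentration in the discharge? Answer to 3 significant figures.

1570 µg/L

Mass balance: 134.0·14.00 + 31.90·Cₑ = 165.9·313.0
→ Cₑ = (165.9·313.0 − 134.0·14.00) / 31.90 = 1569 µg/L.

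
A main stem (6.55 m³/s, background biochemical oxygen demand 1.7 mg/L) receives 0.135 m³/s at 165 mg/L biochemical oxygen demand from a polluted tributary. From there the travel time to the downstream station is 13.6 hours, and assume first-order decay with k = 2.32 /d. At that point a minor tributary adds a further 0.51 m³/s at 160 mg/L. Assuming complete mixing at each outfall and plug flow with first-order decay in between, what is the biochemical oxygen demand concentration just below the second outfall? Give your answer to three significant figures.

Conservation of mass: C = (6.550·1.700 + 0.1350·165.0) / 6.685 = 33.41/6.685 = 4.998 mg/L; combined flow 6.685 m³/s.
After decay, C = 4.998 × e^(−kt) = 4.998 × 0.2686 = 1.342 mg/L.
Second outfall: C = (6.685·1.342 + 0.5100·160.0)/7.195 = 12.59 mg/L.

12.6 mg/L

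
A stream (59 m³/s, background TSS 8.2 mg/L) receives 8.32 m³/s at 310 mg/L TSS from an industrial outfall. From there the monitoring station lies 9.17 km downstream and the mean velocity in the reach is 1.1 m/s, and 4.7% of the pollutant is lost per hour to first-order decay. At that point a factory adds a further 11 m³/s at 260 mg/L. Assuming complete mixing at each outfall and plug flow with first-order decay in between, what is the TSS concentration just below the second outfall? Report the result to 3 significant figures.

Mixed concentration C = ΣQC/ΣQ = (59.00·8.200 + 8.320·310.0) / 67.32 = 3063/67.32 = 45.50 mg/L; combined flow 67.32 m³/s.
Travel time t = 9.17·1000 / 1.1 = 8336 s = 2.316 h.
4.7%/h lost → k = −ln(1 − 0.047) = 0.04814 h⁻¹.
Applying C = C₀e^(−kt): 45.50 × 0.8945 = 40.70 mg/L.
At the second outfall, C = (67.32·40.70 + 11.00·260.0) / (67.32 + 11.00) = 71.50 mg/L.

71.5 mg/L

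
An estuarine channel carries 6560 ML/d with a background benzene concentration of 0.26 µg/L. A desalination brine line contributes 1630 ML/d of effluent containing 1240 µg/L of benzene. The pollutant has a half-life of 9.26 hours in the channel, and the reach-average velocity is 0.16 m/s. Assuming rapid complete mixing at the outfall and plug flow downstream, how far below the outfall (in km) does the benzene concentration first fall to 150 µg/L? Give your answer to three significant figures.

Conservation of mass: C = (6560·0.2600 + 1630·1240) / 8190 = 2023000/8190 = 247.0 µg/L.
Half-life 9.26 h → k = ln 2 / 9.26 = 0.07485 h⁻¹ = 1.796 d⁻¹.
Set 247.0·exp(−k·t) = 150 → t = ln(247.0/150)/k = 23990 s = 6.663 h.
Distance = v·t = 0.16·23990 = 3838 m = 3.838 km.

3.84 km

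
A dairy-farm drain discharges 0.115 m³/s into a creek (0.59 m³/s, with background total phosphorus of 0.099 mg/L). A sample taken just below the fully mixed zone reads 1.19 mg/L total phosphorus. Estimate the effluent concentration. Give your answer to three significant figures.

Mass balance: 0.5900·0.09900 + 0.1150·Cₑ = 0.7050·1.190
→ Cₑ = (0.7050·1.190 − 0.5900·0.09900) / 0.1150 = 6.787 mg/L.

6.79 mg/L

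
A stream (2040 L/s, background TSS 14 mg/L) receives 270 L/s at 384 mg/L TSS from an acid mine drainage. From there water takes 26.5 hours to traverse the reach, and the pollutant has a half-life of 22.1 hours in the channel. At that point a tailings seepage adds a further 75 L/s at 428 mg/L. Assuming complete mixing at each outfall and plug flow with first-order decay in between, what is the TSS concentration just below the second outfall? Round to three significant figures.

After mixing, C = (2040·14.00 + 270.0·384.0) / 2310 = 132200/2310 = 57.25 mg/L; combined flow 2310 L/s.
Half-life 22.1 h → k = ln 2 / 22.1 = 0.03136 h⁻¹ = 0.7527 d⁻¹.
After decay, C = 57.25 × e^(−kt) = 57.25 × 0.4355 = 24.93 mg/L.
Second outfall: C = (2310·24.93 + 75.00·428.0)/2385 = 37.61 mg/L.

37.6 mg/L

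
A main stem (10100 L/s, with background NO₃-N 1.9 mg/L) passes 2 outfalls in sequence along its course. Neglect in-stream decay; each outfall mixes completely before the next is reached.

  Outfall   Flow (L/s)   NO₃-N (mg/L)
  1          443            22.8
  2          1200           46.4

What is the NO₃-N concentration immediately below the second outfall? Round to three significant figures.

7.24 mg/L

After outfall 1: Q = 10100 + 443.0 = 10540 L/s; C = (10100·1.900 + 443.0·22.80)/10540 = 2.778 mg/L.
After outfall 2: Q = 10540 + 1200 = 11740 L/s; C = (10540·2.778 + 1200·46.40)/11740 = 7.236 mg/L.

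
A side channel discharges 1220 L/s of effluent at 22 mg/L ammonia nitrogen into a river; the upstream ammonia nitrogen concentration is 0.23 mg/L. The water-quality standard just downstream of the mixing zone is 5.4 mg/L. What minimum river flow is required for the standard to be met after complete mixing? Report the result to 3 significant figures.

Set C_mix = 5.4: (Q·0.2300 + 1220·22.00) / (Q + 1220) = 5.4
→ Q = 1220·(22.00 − 5.4)/(5.4 − 0.2300) = 3917 L/s.

3920 L/s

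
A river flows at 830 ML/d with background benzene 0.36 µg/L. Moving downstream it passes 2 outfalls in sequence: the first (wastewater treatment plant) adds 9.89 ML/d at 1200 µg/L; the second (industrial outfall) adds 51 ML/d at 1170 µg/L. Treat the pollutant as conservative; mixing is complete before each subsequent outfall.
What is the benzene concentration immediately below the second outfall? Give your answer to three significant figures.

After outfall 1: Q = 830.0 + 9.890 = 839.9 ML/d; C = (830.0·0.3600 + 9.890·1200)/839.9 = 14.49 µg/L.
After outfall 2: Q = 839.9 + 51.00 = 890.9 ML/d; C = (839.9·14.49 + 51.00·1170)/890.9 = 80.63 µg/L.

80.6 µg/L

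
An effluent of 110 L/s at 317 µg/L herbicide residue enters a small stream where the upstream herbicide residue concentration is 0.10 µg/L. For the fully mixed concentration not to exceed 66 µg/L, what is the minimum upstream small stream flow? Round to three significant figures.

Set C_mix = 66: (Q·0.1000 + 110.0·317.0) / (Q + 110.0) = 66
→ Q = 110.0·(317.0 − 66)/(66 − 0.1000) = 419.0 L/s.

419 L/s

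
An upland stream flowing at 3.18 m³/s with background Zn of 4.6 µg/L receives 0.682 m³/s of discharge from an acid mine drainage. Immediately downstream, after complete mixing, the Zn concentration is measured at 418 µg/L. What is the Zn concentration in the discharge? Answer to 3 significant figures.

2350 µg/L

Mass balance: 3.180·4.600 + 0.6820·Cₑ = 3.862·418.0
→ Cₑ = (3.862·418.0 − 3.180·4.600) / 0.6820 = 2346 µg/L.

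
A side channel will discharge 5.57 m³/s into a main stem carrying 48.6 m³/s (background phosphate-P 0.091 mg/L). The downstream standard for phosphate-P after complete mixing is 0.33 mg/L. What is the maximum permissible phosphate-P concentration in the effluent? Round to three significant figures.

2.42 mg/L

At the limit, (Qr·Cr + Qe·Cₑ)/(Qr + Qe) = 0.33:
Cₑ = (54.17·0.33 − 48.60·0.09100) / 5.570 = 2.415 mg/L.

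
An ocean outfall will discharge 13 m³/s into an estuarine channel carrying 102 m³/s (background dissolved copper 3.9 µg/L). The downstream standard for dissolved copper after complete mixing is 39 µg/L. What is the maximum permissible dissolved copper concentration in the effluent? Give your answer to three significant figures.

314 µg/L

At the limit, (Qr·Cr + Qe·Cₑ)/(Qr + Qe) = 39:
Cₑ = (115.0·39 − 102.0·3.900) / 13.00 = 314.4 µg/L.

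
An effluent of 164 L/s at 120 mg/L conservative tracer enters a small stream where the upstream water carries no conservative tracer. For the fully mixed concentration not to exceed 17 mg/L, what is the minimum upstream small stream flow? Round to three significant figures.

Set C_mix = 17: (Q·0 + 164.0·120.0) / (Q + 164.0) = 17
→ Q = 164.0·(120.0 − 17)/(17 − 0) = 993.6 L/s.

994 L/s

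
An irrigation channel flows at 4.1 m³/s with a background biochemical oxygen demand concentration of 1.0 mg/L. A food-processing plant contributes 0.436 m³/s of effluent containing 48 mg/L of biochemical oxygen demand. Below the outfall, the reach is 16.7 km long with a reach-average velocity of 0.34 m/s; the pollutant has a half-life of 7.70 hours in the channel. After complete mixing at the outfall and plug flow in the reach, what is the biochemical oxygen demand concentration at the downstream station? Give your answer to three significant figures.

1.62 mg/L

Conservation of mass: C = (4.100·1.000 + 0.4360·48.00) / 4.536 = 25.03/4.536 = 5.518 mg/L.
Travel time t = 16.7·1000 / 0.34 = 49120 s = 13.64 h.
Half-life 7.70 h → k = ln 2 / 7.70 = 0.09002 h⁻¹ = 2.160 d⁻¹.
First-order decay: C = 5.518·exp(−k·t) = 5.518·0.2928 = 1.616 mg/L.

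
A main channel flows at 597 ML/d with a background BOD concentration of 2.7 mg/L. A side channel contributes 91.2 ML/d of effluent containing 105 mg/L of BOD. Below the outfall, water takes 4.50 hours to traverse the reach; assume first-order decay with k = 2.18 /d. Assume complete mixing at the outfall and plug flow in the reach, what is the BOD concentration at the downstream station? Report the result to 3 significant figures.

Conservation of mass: C = (597.0·2.700 + 91.20·105.0) / 688.2 = 11190/688.2 = 16.26 mg/L.
Applying C = C₀e^(−kt): 16.26 × 0.6645 = 10.80 mg/L.

10.8 mg/L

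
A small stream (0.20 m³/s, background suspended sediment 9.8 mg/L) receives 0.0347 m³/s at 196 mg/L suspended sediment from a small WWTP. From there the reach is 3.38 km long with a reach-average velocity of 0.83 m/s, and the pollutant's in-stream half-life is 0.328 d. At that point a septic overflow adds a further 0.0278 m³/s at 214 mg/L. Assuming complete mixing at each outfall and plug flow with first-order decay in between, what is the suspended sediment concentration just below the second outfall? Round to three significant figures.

Flow-weighted average: C = (0.2000·9.800 + 0.03470·196.0) / 0.2347 = 8.761/0.2347 = 37.33 mg/L; combined flow 0.2347 m³/s.
Travel time t = 3.38·1000 / 0.83 = 4072 s = 1.131 h.
Half-life 0.328 d → k = ln 2 / 0.328 = 2.113 d⁻¹.
First-order decay: C = 37.33·exp(−k·t) = 37.33·0.9052 = 33.79 mg/L.
At the second outfall, C = (0.2347·33.79 + 0.02780·214.0) / (0.2347 + 0.02780) = 52.88 mg/L.

52.9 mg/L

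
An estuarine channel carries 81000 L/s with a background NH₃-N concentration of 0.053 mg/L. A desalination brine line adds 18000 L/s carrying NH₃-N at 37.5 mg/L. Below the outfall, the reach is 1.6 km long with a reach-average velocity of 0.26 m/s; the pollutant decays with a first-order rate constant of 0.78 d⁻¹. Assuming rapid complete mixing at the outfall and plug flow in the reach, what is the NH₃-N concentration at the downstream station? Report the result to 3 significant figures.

6.49 mg/L

Mixed concentration C = ΣQC/ΣQ = (81000·0.05300 + 18000·37.50) / 99000 = 679300/99000 = 6.862 mg/L.
Travel time t = 1.6·1000 / 0.26 = 6154 s = 1.709 h.
Applying C = C₀e^(−kt): 6.862 × 0.9460 = 6.491 mg/L.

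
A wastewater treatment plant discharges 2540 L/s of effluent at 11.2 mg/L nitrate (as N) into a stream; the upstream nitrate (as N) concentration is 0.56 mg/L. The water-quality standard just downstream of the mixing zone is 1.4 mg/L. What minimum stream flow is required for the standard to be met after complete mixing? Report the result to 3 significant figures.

29600 L/s

Set C_mix = 1.4: (Q·0.5600 + 2540·11.20) / (Q + 2540) = 1.4
→ Q = 2540·(11.20 − 1.4)/(1.4 − 0.5600) = 29630 L/s.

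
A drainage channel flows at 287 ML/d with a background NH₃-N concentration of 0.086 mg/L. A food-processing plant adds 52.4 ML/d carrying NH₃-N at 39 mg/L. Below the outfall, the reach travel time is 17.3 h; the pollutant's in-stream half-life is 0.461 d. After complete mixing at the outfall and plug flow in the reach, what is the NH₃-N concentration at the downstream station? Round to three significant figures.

2.06 mg/L

Mass balance: C = (287.0·0.08600 + 52.40·39.00) / 339.4 = 2068/339.4 = 6.094 mg/L.
Half-life 0.461 d → k = ln 2 / 0.461 = 1.504 d⁻¹.
Applying C = C₀e^(−kt): 6.094 × 0.3383 = 2.062 mg/L.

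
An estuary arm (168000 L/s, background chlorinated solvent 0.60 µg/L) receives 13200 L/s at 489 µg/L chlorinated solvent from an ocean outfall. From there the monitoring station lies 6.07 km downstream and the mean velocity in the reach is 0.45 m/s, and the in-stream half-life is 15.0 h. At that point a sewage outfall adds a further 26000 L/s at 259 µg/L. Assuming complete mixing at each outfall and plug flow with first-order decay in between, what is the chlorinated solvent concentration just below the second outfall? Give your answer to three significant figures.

59.1 µg/L

Mass balance: C = (168000·0.6000 + 13200·489.0) / 181200 = 6556000/181200 = 36.18 µg/L; combined flow 181200 L/s.
Travel time t = 6.07·1000 / 0.45 = 13490 s = 3.747 h.
Half-life 15.0 h → k = ln 2 / 15.0 = 0.04621 h⁻¹ = 1.109 d⁻¹.
First-order decay: C = 36.18·exp(−k·t) = 36.18·0.8410 = 30.43 µg/L.
At the second outfall, C = (181200·30.43 + 26000·259.0) / (181200 + 26000) = 59.11 µg/L.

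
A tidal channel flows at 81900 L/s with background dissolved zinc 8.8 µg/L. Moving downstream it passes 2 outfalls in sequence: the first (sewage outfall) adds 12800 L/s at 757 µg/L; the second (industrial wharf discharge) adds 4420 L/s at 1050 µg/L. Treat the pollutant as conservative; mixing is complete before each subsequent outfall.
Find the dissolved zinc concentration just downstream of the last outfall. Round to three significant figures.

152 µg/L

Below outfall 1: Q → 94700 L/s, C = (81900·8.800 + 12800·757.0)/94700 = 109.9 µg/L.
Below outfall 2: Q → 99120 L/s, C = (94700·109.9 + 4420·1050)/99120 = 151.8 µg/L.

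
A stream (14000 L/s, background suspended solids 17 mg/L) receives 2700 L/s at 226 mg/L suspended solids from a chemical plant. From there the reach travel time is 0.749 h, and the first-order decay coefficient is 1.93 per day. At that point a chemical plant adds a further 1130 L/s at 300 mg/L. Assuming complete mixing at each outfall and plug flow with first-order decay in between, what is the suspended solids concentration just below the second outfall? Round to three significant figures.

Conservation of mass: C = (14000·17.00 + 2700·226.0) / 16700 = 848200/16700 = 50.79 mg/L; combined flow 16700 L/s.
Applying C = C₀e^(−kt): 50.79 × 0.9415 = 47.82 mg/L.
At the second outfall, C = (16700·47.82 + 1130·300.0) / (16700 + 1130) = 63.80 mg/L.

63.8 mg/L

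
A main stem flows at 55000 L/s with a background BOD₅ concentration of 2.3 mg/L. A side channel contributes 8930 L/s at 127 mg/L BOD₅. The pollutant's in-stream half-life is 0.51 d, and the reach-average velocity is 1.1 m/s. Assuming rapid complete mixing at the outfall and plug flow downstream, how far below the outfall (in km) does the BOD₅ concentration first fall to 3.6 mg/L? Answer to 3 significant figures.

119 km

After mixing, C = (55000·2.300 + 8930·127.0) / 63930 = 1261000/63930 = 19.72 mg/L.
Half-life 0.51 d → k = ln 2 / 0.51 = 1.359 d⁻¹.
Set 19.72·exp(−k·t) = 3.6 → t = ln(19.72/3.6)/k = 108100 s = 30.03 h.
Distance = v·t = 1.1·108100 = 118900 m = 118.9 km.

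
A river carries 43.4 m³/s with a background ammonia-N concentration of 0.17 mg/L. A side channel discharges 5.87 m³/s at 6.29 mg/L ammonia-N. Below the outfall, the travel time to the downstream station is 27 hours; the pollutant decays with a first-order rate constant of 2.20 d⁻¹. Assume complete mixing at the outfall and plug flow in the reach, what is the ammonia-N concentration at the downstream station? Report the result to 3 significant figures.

Conservation of mass: C = (43.40·0.1700 + 5.870·6.290) / 49.27 = 44.30/49.27 = 0.8991 mg/L.
Decay over the reach: 0.8991·exp(−kt) = 0.8991·0.08416 = 0.07567 mg/L.

0.0757 mg/L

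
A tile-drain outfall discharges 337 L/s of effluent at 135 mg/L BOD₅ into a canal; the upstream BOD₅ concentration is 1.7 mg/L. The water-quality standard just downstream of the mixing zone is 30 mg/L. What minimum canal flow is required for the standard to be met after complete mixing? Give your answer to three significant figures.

Set C_mix = 30: (Q·1.700 + 337.0·135.0) / (Q + 337.0) = 30
→ Q = 337.0·(135.0 − 30)/(30 − 1.700) = 1250 L/s.

1250 L/s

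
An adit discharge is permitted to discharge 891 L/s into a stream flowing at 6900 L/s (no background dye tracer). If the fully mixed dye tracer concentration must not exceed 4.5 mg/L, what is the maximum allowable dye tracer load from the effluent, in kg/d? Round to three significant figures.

Mass balance at the limit: 6900·0 + 891.0·Cₑ = 7791·4.5 → Cₑ = 39.35 mg/L.
891.0 L/s = 0.8910 m³/s. Load = 0.8910 m³/s × 39.35 g/m³ × 86 400 s/d = 3029 kg/d.

3030 kg/d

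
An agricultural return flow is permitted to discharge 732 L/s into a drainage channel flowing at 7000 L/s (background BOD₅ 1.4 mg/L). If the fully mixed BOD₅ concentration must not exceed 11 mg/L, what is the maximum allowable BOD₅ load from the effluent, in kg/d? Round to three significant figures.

6500 kg/d

Mass balance at the limit: 7000·1.400 + 732.0·Cₑ = 7732·11 → Cₑ = 102.8 mg/L.
732.0 L/s = 0.7320 m³/s. Load = 0.7320 m³/s × 102.8 g/m³ × 86 400 s/d = 6502 kg/d.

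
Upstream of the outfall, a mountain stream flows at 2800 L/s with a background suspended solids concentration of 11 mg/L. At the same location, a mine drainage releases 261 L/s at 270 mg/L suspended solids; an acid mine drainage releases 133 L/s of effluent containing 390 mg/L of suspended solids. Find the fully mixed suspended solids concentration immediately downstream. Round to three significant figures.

Mixed concentration C = ΣQC/ΣQ = (2800·11.00 + 261.0·270.0 + 133.0·390.0) / 3194 = 153100/3194 = 47.95 mg/L.

47.9 mg/L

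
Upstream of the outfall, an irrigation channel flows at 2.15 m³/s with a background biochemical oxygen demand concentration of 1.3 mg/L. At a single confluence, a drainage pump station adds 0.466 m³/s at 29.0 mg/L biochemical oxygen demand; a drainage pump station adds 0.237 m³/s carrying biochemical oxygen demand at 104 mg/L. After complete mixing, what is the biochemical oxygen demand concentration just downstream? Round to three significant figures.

14.4 mg/L

Mixed concentration C = ΣQC/ΣQ = (2.150·1.300 + 0.4660·29.00 + 0.2370·104.0) / 2.853 = 40.96/2.853 = 14.36 mg/L.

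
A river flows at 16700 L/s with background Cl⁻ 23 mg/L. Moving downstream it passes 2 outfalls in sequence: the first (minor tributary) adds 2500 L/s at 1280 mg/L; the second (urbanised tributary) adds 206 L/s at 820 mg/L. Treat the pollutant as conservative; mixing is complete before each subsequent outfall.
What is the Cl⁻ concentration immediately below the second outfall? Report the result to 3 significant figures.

193 mg/L

After outfall 1: Q = 16700 + 2500 = 19200 L/s; C = (16700·23.00 + 2500·1280)/19200 = 186.7 mg/L.
After outfall 2: Q = 19200 + 206.0 = 19410 L/s; C = (19200·186.7 + 206.0·820.0)/19410 = 193.4 mg/L.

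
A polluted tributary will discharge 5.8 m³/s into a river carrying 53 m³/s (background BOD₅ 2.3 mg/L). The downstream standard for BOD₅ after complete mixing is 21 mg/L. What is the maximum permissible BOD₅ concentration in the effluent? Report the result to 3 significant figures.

192 mg/L

At the limit, (Qr·Cr + Qe·Cₑ)/(Qr + Qe) = 21:
Cₑ = (58.80·21 − 53.00·2.300) / 5.800 = 191.9 mg/L.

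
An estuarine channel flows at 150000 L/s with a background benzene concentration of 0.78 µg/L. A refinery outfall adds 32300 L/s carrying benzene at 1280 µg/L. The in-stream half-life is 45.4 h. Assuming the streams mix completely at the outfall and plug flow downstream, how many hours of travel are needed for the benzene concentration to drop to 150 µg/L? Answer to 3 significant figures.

Mass balance: C = (150000·0.7800 + 32300·1280) / 182300 = 41460000/182300 = 227.4 µg/L.
Half-life 45.4 h → k = ln 2 / 45.4 = 0.01527 h⁻¹ = 0.3664 d⁻¹.
227.4·exp(−k·t) = 150 → t = ln(227.4/150)/k = 98140 s = 27.26 h.

27.3 h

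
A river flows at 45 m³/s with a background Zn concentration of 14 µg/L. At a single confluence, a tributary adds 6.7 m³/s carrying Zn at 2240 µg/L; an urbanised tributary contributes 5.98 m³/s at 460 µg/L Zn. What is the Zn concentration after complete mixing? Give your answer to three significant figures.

319 µg/L

Mass balance: C = (45.00·14.00 + 6.700·2240 + 5.980·460.0) / 57.68 = 18390/57.68 = 318.8 µg/L.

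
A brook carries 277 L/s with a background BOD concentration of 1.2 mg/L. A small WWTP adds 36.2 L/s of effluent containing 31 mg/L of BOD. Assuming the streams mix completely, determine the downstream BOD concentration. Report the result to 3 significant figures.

4.64 mg/L

Mixed concentration C = ΣQC/ΣQ = (277.0·1.200 + 36.20·31.00) / 313.2 = 1455/313.2 = 4.644 mg/L.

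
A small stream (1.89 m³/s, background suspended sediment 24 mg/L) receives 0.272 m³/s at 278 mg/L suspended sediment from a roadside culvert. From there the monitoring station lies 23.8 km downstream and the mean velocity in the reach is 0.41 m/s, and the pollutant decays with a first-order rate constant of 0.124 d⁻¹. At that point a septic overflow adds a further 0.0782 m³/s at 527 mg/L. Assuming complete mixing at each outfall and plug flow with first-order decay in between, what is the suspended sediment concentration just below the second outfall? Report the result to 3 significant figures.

68.1 mg/L

Conservation of mass: C = (1.890·24.00 + 0.2720·278.0) / 2.162 = 121.0/2.162 = 55.96 mg/L; combined flow 2.162 m³/s.
Travel time t = 23.8·1000 / 0.41 = 58050 s = 16.12 h.
After decay, C = 55.96 × e^(−kt) = 55.96 × 0.9201 = 51.48 mg/L.
Second outfall: C = (2.162·51.48 + 0.07820·527.0)/2.240 = 68.08 mg/L.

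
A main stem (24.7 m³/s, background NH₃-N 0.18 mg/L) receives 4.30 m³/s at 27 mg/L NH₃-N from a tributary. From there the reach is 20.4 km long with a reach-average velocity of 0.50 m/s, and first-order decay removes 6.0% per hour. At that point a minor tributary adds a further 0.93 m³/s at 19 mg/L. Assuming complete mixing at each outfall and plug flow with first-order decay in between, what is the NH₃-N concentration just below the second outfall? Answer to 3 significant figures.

Flow-weighted average: C = (24.70·0.1800 + 4.300·27.00) / 29.00 = 120.5/29.00 = 4.157 mg/L; combined flow 29.00 m³/s.
Travel time t = 20.4·1000 / 0.50 = 40800 s = 11.33 h.
6.0%/h lost → k = −ln(1 − 0.06) = 0.06188 h⁻¹.
First-order decay: C = 4.157·exp(−k·t) = 4.157·0.4960 = 2.062 mg/L.
Second outfall: C = (29.00·2.062 + 0.9300·19.00)/29.93 = 2.588 mg/L.

2.59 mg/L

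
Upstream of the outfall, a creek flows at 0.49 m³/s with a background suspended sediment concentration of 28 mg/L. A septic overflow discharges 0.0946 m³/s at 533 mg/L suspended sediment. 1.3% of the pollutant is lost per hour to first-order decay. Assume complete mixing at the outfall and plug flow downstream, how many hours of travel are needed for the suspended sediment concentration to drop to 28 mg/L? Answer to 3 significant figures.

104 h

Mass balance: C = (0.4900·28.00 + 0.09460·533.0) / 0.5846 = 64.14/0.5846 = 109.7 mg/L.
1.3%/h lost → k = −ln(1 − 0.013) = 0.01309 h⁻¹.
109.7·exp(−k·t) = 28 → t = ln(109.7/28)/k = 375700 s = 104.4 h.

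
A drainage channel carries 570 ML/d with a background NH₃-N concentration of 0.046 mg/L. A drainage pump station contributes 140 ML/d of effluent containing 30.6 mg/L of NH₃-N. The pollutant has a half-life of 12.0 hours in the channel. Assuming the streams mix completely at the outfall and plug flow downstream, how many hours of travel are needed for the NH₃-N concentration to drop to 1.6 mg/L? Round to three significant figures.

23.1 h

Flow-weighted average: C = (570.0·0.04600 + 140.0·30.60) / 710.0 = 4310/710.0 = 6.071 mg/L.
Half-life 12.0 h → k = ln 2 / 12.0 = 0.05776 h⁻¹ = 1.386 d⁻¹.
6.071·exp(−k·t) = 1.6 → t = ln(6.071/1.6)/k = 83110 s = 23.09 h.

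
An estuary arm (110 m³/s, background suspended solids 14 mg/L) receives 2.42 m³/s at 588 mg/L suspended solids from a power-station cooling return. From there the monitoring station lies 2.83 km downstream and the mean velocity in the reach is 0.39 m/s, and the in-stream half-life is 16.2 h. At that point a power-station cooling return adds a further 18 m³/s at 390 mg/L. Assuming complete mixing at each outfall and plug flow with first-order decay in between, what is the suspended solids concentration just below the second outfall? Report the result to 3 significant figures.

74.7 mg/L

Flow-weighted average: C = (110.0·14.00 + 2.420·588.0) / 112.4 = 2963/112.4 = 26.36 mg/L; combined flow 112.4 m³/s.
Travel time t = 2.83·1000 / 0.39 = 7256 s = 2.016 h.
Half-life 16.2 h → k = ln 2 / 16.2 = 0.04279 h⁻¹ = 1.027 d⁻¹.
First-order decay: C = 26.36·exp(−k·t) = 26.36·0.9174 = 24.18 mg/L.
Second outfall: C = (112.4·24.18 + 18.00·390.0)/130.4 = 74.67 mg/L.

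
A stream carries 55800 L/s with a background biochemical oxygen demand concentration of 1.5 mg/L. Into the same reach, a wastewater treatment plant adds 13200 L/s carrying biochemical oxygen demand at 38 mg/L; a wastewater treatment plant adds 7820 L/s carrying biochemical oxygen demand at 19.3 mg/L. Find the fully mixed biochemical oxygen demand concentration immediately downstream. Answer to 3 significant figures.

9.58 mg/L

Mixed concentration C = ΣQC/ΣQ = (55800·1.500 + 13200·38.00 + 7820·19.30) / 76820 = 736200/76820 = 9.584 mg/L.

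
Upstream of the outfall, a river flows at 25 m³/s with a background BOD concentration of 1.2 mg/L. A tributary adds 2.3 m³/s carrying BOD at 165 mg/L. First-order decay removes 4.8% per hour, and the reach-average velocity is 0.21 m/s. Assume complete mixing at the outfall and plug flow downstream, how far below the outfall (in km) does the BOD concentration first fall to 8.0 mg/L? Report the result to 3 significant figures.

Mass balance: C = (25.00·1.200 + 2.300·165.0) / 27.30 = 409.5/27.30 = 15.00 mg/L.
4.8%/h lost → k = −ln(1 − 0.048) = 0.04919 h⁻¹.
Set 15.00·exp(−k·t) = 8.0 → t = ln(15.00/8.0)/k = 46000 s = 12.78 h.
Distance = v·t = 0.21·46000 = 9661 m = 9.661 km.

9.66 km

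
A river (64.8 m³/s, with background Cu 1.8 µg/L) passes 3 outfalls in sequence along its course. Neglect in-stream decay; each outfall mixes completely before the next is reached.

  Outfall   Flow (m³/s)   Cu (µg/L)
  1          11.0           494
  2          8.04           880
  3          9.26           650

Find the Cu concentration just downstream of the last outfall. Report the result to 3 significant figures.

200 µg/L

Outfall 1: combined Q = 75.80 m³/s; C = (64.80·1.800 + 11.00·494.0)/75.80 = 73.23 µg/L.
Outfall 2: combined Q = 83.84 m³/s; C = (75.80·73.23 + 8.040·880.0)/83.84 = 150.6 µg/L.
Outfall 3: combined Q = 93.10 m³/s; C = (83.84·150.6 + 9.260·650.0)/93.10 = 200.3 µg/L.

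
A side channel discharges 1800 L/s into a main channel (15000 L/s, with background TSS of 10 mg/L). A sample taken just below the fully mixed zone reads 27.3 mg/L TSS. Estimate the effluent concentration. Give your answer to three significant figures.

171 mg/L

Mass balance: 15000·10.00 + 1800·Cₑ = 16800·27.30
→ Cₑ = (16800·27.30 − 15000·10.00) / 1800 = 171.5 mg/L.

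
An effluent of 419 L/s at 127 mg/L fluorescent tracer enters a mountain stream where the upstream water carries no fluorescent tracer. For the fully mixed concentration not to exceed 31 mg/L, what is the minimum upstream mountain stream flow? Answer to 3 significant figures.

Set C_mix = 31: (Q·0 + 419.0·127.0) / (Q + 419.0) = 31
→ Q = 419.0·(127.0 − 31)/(31 − 0) = 1298 L/s.

1300 L/s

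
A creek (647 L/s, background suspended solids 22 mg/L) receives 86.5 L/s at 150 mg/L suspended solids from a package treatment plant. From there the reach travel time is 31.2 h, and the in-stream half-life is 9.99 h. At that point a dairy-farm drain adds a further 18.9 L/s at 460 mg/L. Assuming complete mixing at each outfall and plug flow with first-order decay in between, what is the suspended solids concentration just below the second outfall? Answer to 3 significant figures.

Conservation of mass: C = (647.0·22.00 + 86.50·150.0) / 733.5 = 27210/733.5 = 37.09 mg/L; combined flow 733.5 L/s.
Half-life 9.99 h → k = ln 2 / 9.99 = 0.06938 h⁻¹ = 1.665 d⁻¹.
First-order decay: C = 37.09·exp(−k·t) = 37.09·0.1148 = 4.258 mg/L.
At the second outfall, C = (733.5·4.258 + 18.90·460.0) / (733.5 + 18.90) = 15.71 mg/L.

15.7 mg/L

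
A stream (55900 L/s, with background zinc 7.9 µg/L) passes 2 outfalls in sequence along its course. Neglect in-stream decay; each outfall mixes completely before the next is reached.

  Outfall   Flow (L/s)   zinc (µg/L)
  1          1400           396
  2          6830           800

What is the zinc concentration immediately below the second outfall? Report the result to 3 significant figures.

101 µg/L

After outfall 1: Q = 55900 + 1400 = 57300 L/s; C = (55900·7.900 + 1400·396.0)/57300 = 17.38 µg/L.
After outfall 2: Q = 57300 + 6830 = 64130 L/s; C = (57300·17.38 + 6830·800.0)/64130 = 100.7 µg/L.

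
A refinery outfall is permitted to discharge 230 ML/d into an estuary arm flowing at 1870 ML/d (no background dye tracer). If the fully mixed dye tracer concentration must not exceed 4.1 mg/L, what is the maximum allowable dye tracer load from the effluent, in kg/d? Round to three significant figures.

8610 kg/d

Mass balance at the limit: 1870·0 + 230.0·Cₑ = 2100·4.1 → Cₑ = 37.43 mg/L.
230.0 ML/d = 2.662 m³/s. Load = 2.662 m³/s × 37.43 g/m³ × 86 400 s/d = 8610 kg/d.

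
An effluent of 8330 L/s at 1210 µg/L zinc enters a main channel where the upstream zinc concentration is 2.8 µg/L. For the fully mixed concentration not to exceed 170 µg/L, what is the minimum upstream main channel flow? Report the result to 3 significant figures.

51800 L/s

Set C_mix = 170: (Q·2.800 + 8330·1210) / (Q + 8330) = 170
→ Q = 8330·(1210 − 170)/(170 − 2.800) = 51810 L/s.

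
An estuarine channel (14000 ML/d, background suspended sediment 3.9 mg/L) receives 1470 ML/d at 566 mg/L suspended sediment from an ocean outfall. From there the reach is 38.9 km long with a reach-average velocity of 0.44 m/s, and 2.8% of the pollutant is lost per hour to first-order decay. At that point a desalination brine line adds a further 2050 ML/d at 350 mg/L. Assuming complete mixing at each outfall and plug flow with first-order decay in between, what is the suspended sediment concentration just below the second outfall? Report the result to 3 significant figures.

Mass balance: C = (14000·3.900 + 1470·566.0) / 15470 = 886600/15470 = 57.31 mg/L; combined flow 15470 ML/d.
Travel time t = 38.9·1000 / 0.44 = 88410 s = 24.56 h.
2.8%/h lost → k = −ln(1 − 0.028) = 0.02840 h⁻¹.
After decay, C = 57.31 × e^(−kt) = 57.31 × 0.4979 = 28.53 mg/L.
Second outfall: C = (15470·28.53 + 2050·350.0)/17520 = 66.15 mg/L.

66.1 mg/L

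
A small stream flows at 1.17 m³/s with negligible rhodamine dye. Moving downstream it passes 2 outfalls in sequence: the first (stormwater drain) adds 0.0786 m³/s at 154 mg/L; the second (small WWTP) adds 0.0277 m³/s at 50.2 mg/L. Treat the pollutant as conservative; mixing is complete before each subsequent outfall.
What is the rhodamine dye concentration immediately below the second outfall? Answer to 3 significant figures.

10.6 mg/L

Below outfall 1: Q → 1.249 m³/s, C = (1.170·0 + 0.07860·154.0)/1.249 = 9.694 mg/L.
Below outfall 2: Q → 1.276 m³/s, C = (1.249·9.694 + 0.02770·50.20)/1.276 = 10.57 mg/L.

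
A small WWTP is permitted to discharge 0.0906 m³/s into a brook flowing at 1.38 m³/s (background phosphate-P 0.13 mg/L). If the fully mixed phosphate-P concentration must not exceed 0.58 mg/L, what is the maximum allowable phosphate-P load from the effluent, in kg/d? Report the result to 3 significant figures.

Mass balance at the limit: 1.380·0.1300 + 0.09060·Cₑ = 1.471·0.58 → Cₑ = 7.434 mg/L.
Load = 0.09060 m³/s × 7.434 g/m³ × 86 400 s/d = 58.19 kg/d.

58.2 kg/d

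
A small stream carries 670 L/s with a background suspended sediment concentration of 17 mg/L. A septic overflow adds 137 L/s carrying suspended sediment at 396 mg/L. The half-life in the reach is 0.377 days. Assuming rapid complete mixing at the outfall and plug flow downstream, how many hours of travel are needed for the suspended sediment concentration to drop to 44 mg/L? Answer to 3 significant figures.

Mass balance: C = (670.0·17.00 + 137.0·396.0) / 807.0 = 65640/807.0 = 81.34 mg/L.
Half-life 0.377 d → k = ln 2 / 0.377 = 1.839 d⁻¹.
81.34·exp(−k·t) = 44 → t = ln(81.34/44)/k = 28870 s = 8.021 h.

8.02 h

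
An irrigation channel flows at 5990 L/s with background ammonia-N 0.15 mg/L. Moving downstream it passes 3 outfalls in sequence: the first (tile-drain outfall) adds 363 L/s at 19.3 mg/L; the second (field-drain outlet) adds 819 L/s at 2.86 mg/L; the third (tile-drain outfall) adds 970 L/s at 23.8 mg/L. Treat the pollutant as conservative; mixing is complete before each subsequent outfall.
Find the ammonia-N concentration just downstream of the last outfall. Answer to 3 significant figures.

Below outfall 1: Q → 6353 L/s, C = (5990·0.1500 + 363.0·19.30)/6353 = 1.244 mg/L.
Below outfall 2: Q → 7172 L/s, C = (6353·1.244 + 819.0·2.860)/7172 = 1.429 mg/L.
Below outfall 3: Q → 8142 L/s, C = (7172·1.429 + 970.0·23.80)/8142 = 4.094 mg/L.

4.09 mg/L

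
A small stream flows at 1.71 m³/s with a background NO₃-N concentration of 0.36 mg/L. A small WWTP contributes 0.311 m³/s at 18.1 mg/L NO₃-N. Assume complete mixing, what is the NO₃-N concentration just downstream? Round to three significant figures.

3.09 mg/L

After mixing, C = (1.710·0.3600 + 0.3110·18.10) / 2.021 = 6.245/2.021 = 3.090 mg/L.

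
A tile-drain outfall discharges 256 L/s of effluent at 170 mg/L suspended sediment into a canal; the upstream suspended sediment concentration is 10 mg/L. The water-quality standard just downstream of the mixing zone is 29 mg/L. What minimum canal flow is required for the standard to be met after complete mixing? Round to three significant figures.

1900 L/s

Set C_mix = 29: (Q·10.00 + 256.0·170.0) / (Q + 256.0) = 29
→ Q = 256.0·(170.0 − 29)/(29 − 10.00) = 1900 L/s.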